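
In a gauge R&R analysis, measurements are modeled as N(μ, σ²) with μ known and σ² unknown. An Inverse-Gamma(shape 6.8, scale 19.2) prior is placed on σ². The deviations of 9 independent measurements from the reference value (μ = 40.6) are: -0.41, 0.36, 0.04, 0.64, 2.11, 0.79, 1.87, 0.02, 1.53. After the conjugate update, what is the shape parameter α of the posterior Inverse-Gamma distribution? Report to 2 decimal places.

With known mean μ and an Inverse-Gamma(α, β) prior on σ², the Normal likelihood is conjugate: posterior is Inv-Gamma(α + n/2, β + Σ(xᵢ−μ)²/2).
Σ(xᵢ−μ)² = (-0.41)² + (0.36)² + (0.04)² + (0.64)² + (2.11)² + (0.79)² + (1.87)² + (0.02)² + (1.53)² = 11.6233.
Posterior: Inv-Gamma(6.8 + 9/2, 19.2 + 11.6233/2) = Inv-Gamma(11.30, 25.01165).
Posterior α = 11.30.

11.30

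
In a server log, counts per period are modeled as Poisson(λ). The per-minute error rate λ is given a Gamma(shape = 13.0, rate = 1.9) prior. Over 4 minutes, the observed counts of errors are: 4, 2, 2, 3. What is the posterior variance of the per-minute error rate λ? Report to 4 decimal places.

With a Gamma(shape α, rate β) prior, the Poisson likelihood is conjugate: the posterior is Gamma(α + ΣXᵢ, β + n).
Sum of counts S = 11 over n = 4 minutes.
Posterior: Gamma(α+S, β+n) = Gamma(13.0+11, 1.9+4) = Gamma(24.0, 5.9).
Var = α/β² = 24.0/5.9² = 0.6895.

0.6895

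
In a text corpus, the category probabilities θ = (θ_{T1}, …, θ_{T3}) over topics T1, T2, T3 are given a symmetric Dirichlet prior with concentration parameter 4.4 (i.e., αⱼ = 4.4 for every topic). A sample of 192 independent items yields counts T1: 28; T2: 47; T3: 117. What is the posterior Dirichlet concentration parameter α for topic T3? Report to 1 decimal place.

121.4

The Dirichlet prior is conjugate to the Multinomial likelihood: each posterior αⱼ = prior αⱼ + observed count nⱼ.
Posterior concentration: (32.4, 51.4, 121.4), total = 205.2.
α_{T3} = 4.4 + 117 = 121.4.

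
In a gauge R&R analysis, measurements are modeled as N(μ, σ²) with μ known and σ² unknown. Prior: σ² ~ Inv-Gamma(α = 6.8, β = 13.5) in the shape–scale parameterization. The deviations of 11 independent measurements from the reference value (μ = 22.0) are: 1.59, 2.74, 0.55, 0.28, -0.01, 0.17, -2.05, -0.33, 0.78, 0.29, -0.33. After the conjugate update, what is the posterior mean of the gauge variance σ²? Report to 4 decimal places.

With known mean μ and an Inverse-Gamma(α, β) prior on σ², the Normal likelihood is conjugate: posterior is Inv-Gamma(α + n/2, β + Σ(xᵢ−μ)²/2).
Σ(xᵢ−μ)² = (1.59)² + (2.74)² + (0.55)² + (0.28)² + (-0.01)² + (0.17)² + (-2.05)² + (-0.33)² + (0.78)² + (0.29)² + (-0.33)² = 15.5584.
Posterior: Inv-Gamma(6.8 + 11/2, 13.5 + 15.5584/2) = Inv-Gamma(12.30, 21.27920).
E[σ²|data] = β/(α−1) = 21.27920/11.30 = 1.8831.

1.8831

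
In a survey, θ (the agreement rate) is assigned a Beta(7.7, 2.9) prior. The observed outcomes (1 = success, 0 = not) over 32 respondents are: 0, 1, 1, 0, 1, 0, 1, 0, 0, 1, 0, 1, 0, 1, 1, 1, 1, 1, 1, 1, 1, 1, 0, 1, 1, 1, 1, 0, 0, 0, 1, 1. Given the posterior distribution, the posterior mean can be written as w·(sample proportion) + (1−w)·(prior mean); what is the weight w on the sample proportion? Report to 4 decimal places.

The Beta prior is conjugate to a Binomial/Bernoulli likelihood; the update adds successes to α and failures to β.
Posterior mean = (α₀+k)/(α₀+β₀+n) = [n/(α₀+β₀+n)]·(k/n) + [(α₀+β₀)/(α₀+β₀+n)]·α₀/(α₀+β₀), so only n and the prior enter the weight.
The weight on the data is w = n/(α₀+β₀+n) = 32/(7.7+2.9+32) = 32/42.6 = 0.7512.

0.7512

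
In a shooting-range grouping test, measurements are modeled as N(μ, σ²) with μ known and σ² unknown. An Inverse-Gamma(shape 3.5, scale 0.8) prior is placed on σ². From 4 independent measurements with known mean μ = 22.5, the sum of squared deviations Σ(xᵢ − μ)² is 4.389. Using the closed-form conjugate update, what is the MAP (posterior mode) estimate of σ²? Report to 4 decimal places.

0.4607

With known mean μ and an Inverse-Gamma(α, β) prior on σ², the Normal likelihood is conjugate: posterior is Inv-Gamma(α + n/2, β + Σ(xᵢ−μ)²/2).
Posterior: Inv-Gamma(3.5 + 4/2, 0.8 + 4.389/2) = Inv-Gamma(5.50, 2.9945).
Mode = β/(α+1) = 2.9945/6.50 = 0.4607.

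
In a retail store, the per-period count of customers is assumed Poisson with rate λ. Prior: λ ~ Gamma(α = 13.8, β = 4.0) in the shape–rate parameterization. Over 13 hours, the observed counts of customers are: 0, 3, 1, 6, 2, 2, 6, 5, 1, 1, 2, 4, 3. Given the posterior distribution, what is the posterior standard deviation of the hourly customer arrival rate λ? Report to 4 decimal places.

0.4151

With a Gamma(shape α, rate β) prior, the Poisson likelihood is conjugate: the posterior is Gamma(α + ΣXᵢ, β + n).
Sum of counts S = 36 over n = 13 hours.
Posterior: Gamma(α+S, β+n) = Gamma(13.8+36, 4.0+13) = Gamma(49.8, 17.0).
SD = √α/β = √49.8/17.0 = 0.4151.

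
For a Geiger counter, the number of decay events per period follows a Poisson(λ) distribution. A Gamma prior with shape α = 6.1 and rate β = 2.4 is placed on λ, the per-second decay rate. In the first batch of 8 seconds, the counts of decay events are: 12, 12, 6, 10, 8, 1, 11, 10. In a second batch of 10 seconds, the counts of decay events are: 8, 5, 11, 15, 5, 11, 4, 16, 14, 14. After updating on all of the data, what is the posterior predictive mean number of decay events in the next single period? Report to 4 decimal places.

8.7794

With a Gamma(shape α, rate β) prior, the Poisson likelihood is conjugate: the posterior is Gamma(α + ΣXᵢ, β + n).
Batch 1: sum of counts S = 70 over n = 8 seconds.
After batch 1: Gamma(α+S, β+n) = Gamma(6.1+70, 2.4+8) = Gamma(76.1, 10.4).
Batch 2: sum of counts S = 103 over n = 10 seconds.
After batch 2: Gamma(α+S, β+n) = Gamma(76.1+103, 10.4+10) = Gamma(179.1, 20.4).
The predictive distribution for one future period is NegBinom with mean α/β = 8.7794.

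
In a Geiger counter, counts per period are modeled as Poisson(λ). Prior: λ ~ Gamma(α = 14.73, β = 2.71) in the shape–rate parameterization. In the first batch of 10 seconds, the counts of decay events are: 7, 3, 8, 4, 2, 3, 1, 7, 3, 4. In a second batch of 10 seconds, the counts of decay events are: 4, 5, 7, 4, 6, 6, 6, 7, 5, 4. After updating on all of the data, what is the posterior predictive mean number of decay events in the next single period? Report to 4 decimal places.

4.8758

With a Gamma(shape α, rate β) prior, the Poisson likelihood is conjugate: the posterior is Gamma(α + ΣXᵢ, β + n).
Batch 1: sum of counts S = 42 over n = 10 seconds.
After batch 1: Gamma(α+S, β+n) = Gamma(14.73+42, 2.71+10) = Gamma(56.73, 12.71).
Batch 2: sum of counts S = 54 over n = 10 seconds.
After batch 2: Gamma(α+S, β+n) = Gamma(56.73+54, 12.71+10) = Gamma(110.73, 22.71).
The predictive distribution for one future period is NegBinom with mean α/β = 4.8758.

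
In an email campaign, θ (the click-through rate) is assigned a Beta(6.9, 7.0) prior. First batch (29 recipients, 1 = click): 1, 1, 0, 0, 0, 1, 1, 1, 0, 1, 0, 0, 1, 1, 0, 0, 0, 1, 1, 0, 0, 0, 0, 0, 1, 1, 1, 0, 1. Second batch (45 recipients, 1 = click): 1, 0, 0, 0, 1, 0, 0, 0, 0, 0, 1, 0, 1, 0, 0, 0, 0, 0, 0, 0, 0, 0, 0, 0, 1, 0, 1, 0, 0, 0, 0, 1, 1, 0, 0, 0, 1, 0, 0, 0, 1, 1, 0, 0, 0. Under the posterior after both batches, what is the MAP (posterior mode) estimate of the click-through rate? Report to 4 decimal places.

The Beta prior is conjugate to a Binomial/Bernoulli likelihood; the update adds successes to α and failures to β.
After batch 1: Beta(6.9+14, 7.0+15) = Beta(20.9, 22.0).
After batch 2: Beta(20.9+11, 22.0+34) = Beta(31.9, 56.0).
Mode of Beta(a,b) for a,b>1 is (a−1)/(a+b−2) = 30.9/85.9 = 0.3597.

0.3597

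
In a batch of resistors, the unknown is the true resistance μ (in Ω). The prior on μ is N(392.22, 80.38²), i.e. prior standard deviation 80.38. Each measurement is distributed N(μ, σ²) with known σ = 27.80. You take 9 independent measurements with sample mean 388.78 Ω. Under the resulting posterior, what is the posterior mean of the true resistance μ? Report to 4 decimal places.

388.8251

For Normal data with known variance σ², a Normal(μ₀, σ₀²) prior on μ is conjugate. Posterior precision = 1/σ₀² + n/σ²; posterior mean is the precision-weighted average of μ₀ and x̄.
n·x̄ = 9·388.78 = 3499.02.
σ₀² = 80.38² = 6460.9444, σ² = 27.80² = 772.84; σ² + n·σ₀² = 772.84 + 9·6460.9444 = 58921.3396.
Posterior mean = (μ₀/σ₀² + n·x̄/σ²)/(1/σ₀² + n/σ²) = (σ²·μ₀ + σ₀²·n·x̄)/(σ² + n·σ₀²) = (772.84·392.22 + 6460.9444·3499.02)/58921.3396 = 22910096.979288/58921.3396 = 388.8251.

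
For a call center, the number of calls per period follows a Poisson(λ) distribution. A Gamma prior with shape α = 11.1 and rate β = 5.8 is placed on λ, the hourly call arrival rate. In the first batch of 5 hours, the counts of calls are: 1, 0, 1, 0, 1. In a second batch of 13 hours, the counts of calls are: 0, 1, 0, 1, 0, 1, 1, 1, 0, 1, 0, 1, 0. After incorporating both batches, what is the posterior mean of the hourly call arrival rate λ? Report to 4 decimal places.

With a Gamma(shape α, rate β) prior, the Poisson likelihood is conjugate: the posterior is Gamma(α + ΣXᵢ, β + n).
Batch 1: sum of counts S = 3 over n = 5 hours.
After batch 1: Gamma(α+S, β+n) = Gamma(11.1+3, 5.8+5) = Gamma(14.1, 10.8).
Batch 2: sum of counts S = 7 over n = 13 hours.
After batch 2: Gamma(α+S, β+n) = Gamma(14.1+7, 10.8+13) = Gamma(21.1, 23.8).
Posterior mean = α/β = 21.1/23.8 = 0.8866.

0.8866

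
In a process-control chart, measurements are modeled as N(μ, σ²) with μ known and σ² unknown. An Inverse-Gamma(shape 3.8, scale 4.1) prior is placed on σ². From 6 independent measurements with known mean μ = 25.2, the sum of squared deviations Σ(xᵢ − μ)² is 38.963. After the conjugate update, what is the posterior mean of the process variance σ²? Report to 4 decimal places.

With known mean μ and an Inverse-Gamma(α, β) prior on σ², the Normal likelihood is conjugate: posterior is Inv-Gamma(α + n/2, β + Σ(xᵢ−μ)²/2).
Posterior: Inv-Gamma(3.8 + 6/2, 4.1 + 38.963/2) = Inv-Gamma(6.80, 23.5815).
E[σ²|data] = β/(α−1) = 23.5815/5.80 = 4.0658.

4.0658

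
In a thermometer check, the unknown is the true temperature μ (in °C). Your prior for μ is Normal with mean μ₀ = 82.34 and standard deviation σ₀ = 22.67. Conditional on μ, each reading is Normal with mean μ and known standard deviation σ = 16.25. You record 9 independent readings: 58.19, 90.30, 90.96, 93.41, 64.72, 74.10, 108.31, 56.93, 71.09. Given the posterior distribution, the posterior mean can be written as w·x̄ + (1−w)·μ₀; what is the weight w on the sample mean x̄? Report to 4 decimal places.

For Normal data with known variance σ², a Normal(μ₀, σ₀²) prior on μ is conjugate. Posterior precision = 1/σ₀² + n/σ²; posterior mean is the precision-weighted average of μ₀ and x̄.
σ₀² = 22.67² = 513.9289, σ² = 16.25² = 264.0625. Prior precision 1/σ₀² = 1/513.9289; data precision n/σ² = 9/264.0625.
w = (n/σ²)/(1/σ₀² + n/σ²) = n·σ₀²/(σ² + n·σ₀²) = 9·513.9289/(264.0625 + 9·513.9289) = 4625.3601/4889.4226 = 0.9460.

0.9460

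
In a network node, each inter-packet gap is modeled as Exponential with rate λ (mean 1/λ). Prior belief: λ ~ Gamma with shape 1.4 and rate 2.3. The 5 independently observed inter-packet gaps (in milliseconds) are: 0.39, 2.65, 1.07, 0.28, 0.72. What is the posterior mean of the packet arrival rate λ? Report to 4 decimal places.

With a Gamma(shape α, rate β) prior on the exponential rate λ, the posterior after n observations with total T = Σxᵢ is Gamma(α+n, β+T).
Sum of observations T = 5.11 milliseconds; n = 5.
Posterior: Gamma(1.4+5, 2.3+5.11) = Gamma(6.4, 7.41).
Posterior mean of λ = α/β = 6.4/7.41 = 0.8637.

0.8637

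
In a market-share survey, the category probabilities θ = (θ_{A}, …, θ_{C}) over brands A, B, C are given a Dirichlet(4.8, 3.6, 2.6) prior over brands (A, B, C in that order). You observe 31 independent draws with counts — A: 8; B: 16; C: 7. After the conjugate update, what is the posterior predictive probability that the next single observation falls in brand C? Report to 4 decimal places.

0.2286

The Dirichlet prior is conjugate to the Multinomial likelihood: each posterior αⱼ = prior αⱼ + observed count nⱼ.
Posterior concentration: (12.8, 19.6, 9.6), total = 42.0.
P(next = C | data) = α_{C}/Σα = 0.2286.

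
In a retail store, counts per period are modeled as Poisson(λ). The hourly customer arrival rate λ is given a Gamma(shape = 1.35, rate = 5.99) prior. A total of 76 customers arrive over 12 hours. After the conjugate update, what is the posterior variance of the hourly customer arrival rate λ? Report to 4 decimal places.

0.2390

With a Gamma(shape α, rate β) prior, the Poisson likelihood is conjugate: the posterior is Gamma(α + ΣXᵢ, β + n).
Posterior: Gamma(α+S, β+n) = Gamma(1.35+76, 5.99+12) = Gamma(77.35, 17.99).
Var = α/β² = 77.35/17.99² = 0.2390.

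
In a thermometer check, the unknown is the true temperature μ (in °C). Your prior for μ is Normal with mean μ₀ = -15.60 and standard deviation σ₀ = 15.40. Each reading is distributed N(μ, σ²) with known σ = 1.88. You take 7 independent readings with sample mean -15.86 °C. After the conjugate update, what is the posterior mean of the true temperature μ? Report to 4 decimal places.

-15.8594

For Normal data with known variance σ², a Normal(μ₀, σ₀²) prior on μ is conjugate. Posterior precision = 1/σ₀² + n/σ²; posterior mean is the precision-weighted average of μ₀ and x̄.
n·x̄ = 7·(-15.86) = -111.02.
σ₀² = 15.40² = 237.16, σ² = 1.88² = 3.5344; σ² + n·σ₀² = 3.5344 + 7·237.16 = 1663.6544.
Posterior mean = (μ₀/σ₀² + n·x̄/σ²)/(1/σ₀² + n/σ²) = (σ²·μ₀ + σ₀²·n·x̄)/(σ² + n·σ₀²) = (3.5344·(-15.60) + 237.16·(-111.02))/1663.6544 = -26384.63984/1663.6544 = -15.8594.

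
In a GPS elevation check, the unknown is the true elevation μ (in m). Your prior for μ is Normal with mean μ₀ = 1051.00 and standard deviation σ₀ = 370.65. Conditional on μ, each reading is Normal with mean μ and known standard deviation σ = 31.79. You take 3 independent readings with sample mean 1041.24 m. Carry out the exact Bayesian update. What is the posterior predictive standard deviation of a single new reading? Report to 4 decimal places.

For Normal data with known variance σ², a Normal(μ₀, σ₀²) prior on μ is conjugate. Posterior precision = 1/σ₀² + n/σ²; posterior mean is the precision-weighted average of μ₀ and x̄.
σ₀² = 370.65² = 137381.4225, σ² = 31.79² = 1010.6041; σ² + n·σ₀² = 1010.6041 + 3·137381.4225 = 413154.8716.
Posterior precision = 1/σ₀² + n/σ² = 1/137381.4225 + 3/1010.6041 = (σ² + n·σ₀²)/(σ₀²σ²) = 413154.8716/(137381.4225·1010.6041); posterior variance σₙ² = σ₀²σ²/(σ² + n·σ₀²) = 137381.4225·1010.6041/413154.8716 = 336.044032.
Predictive variance for one new observation = σₙ² + σ² = 137381.4225·1010.6041/413154.8716 + 1010.6041 = σ²·(σ₀² + 413154.8716)/413154.8716 = 1010.6041·550536.2941/413154.8716 = 1346.648132; SD = √(1010.6041·550536.2941/413154.8716) = 36.6967.

36.6967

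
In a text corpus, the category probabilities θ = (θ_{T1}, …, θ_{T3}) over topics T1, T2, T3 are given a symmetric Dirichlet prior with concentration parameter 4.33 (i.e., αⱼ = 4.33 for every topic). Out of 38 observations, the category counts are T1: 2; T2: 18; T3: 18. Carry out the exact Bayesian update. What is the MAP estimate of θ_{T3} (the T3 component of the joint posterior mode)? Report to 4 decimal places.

The Dirichlet prior is conjugate to the Multinomial likelihood: each posterior αⱼ = prior αⱼ + observed count nⱼ.
Posterior concentration: (6.33, 22.33, 22.33), total = 50.99.
Joint mode component: (α_{T3}−1)/(Σα−K) = 21.33/47.99 = 0.4445.

0.4445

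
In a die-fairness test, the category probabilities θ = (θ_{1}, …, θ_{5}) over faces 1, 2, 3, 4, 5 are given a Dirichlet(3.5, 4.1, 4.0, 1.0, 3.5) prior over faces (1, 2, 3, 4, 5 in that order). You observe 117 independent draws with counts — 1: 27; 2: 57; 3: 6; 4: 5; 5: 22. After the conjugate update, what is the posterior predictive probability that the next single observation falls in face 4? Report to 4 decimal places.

0.0451

The Dirichlet prior is conjugate to the Multinomial likelihood: each posterior αⱼ = prior αⱼ + observed count nⱼ.
Posterior concentration: (30.5, 61.1, 10.0, 6.0, 25.5), total = 133.1.
P(next = 4 | data) = α_{4}/Σα = 0.0451.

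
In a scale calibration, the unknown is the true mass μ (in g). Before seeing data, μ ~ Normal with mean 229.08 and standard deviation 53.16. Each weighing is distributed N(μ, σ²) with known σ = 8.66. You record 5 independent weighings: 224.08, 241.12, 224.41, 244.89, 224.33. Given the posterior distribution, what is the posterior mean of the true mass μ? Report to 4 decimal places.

For Normal data with known variance σ², a Normal(μ₀, σ₀²) prior on μ is conjugate. Posterior precision = 1/σ₀² + n/σ²; posterior mean is the precision-weighted average of μ₀ and x̄.
Σxᵢ = 224.08 + 241.12 + 224.41 + 244.89 + 224.33 = 1158.83, so n·x̄ = 1158.83.
σ₀² = 53.16² = 2825.9856, σ² = 8.66² = 74.9956; σ² + n·σ₀² = 74.9956 + 5·2825.9856 = 14204.9236.
Posterior mean = (μ₀/σ₀² + n·x̄/σ²)/(1/σ₀² + n/σ²) = (σ²·μ₀ + σ₀²·n·x̄)/(σ² + n·σ₀²) = (74.9956·229.08 + 2825.9856·1158.83)/14204.9236 = 3292016.884896/14204.9236 = 231.7518.

231.7518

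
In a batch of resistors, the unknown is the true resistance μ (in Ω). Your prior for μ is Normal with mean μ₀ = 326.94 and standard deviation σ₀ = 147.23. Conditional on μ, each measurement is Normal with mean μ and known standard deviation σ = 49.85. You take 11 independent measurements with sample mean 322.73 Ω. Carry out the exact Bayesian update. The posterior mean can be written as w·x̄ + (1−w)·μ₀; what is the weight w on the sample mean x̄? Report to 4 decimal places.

0.9897

For Normal data with known variance σ², a Normal(μ₀, σ₀²) prior on μ is conjugate. Posterior precision = 1/σ₀² + n/σ²; posterior mean is the precision-weighted average of μ₀ and x̄.
σ₀² = 147.23² = 21676.6729, σ² = 49.85² = 2485.0225. Prior precision 1/σ₀² = 1/21676.6729; data precision n/σ² = 11/2485.0225.
w = (n/σ²)/(1/σ₀² + n/σ²) = n·σ₀²/(σ² + n·σ₀²) = 11·21676.6729/(2485.0225 + 11·21676.6729) = 238443.4019/240928.4244 = 0.9897.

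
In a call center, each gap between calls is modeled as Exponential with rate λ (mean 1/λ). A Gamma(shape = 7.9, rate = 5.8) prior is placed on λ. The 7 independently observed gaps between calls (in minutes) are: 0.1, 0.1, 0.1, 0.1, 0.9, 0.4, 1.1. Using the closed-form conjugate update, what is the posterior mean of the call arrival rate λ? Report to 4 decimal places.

1.7326

With a Gamma(shape α, rate β) prior on the exponential rate λ, the posterior after n observations with total T = Σxᵢ is Gamma(α+n, β+T).
Sum of observations T = 2.8 minutes; n = 7.
Posterior: Gamma(7.9+7, 5.8+2.8) = Gamma(14.9, 8.6).
Posterior mean of λ = α/β = 14.9/8.6 = 1.7326.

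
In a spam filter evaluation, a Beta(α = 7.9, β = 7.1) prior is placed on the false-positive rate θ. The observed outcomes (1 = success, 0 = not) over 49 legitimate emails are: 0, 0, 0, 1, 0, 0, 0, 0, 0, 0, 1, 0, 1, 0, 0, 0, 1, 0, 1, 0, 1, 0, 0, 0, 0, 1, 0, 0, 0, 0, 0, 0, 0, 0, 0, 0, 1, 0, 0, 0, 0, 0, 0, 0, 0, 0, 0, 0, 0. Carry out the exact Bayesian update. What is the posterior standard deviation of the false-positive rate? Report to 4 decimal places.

The Beta prior is conjugate to a Binomial/Bernoulli likelihood; the update adds successes to α and failures to β.
Posterior: Beta(α+k, β+n−k) = Beta(7.9+8, 7.1+41) = Beta(15.9, 48.1).
Var = αβ/((α+β)²(α+β+1)) = 15.9·48.1/(64.0²·65.0) = 0.00287256; SD = √0.00287256 = 0.0536.

0.0536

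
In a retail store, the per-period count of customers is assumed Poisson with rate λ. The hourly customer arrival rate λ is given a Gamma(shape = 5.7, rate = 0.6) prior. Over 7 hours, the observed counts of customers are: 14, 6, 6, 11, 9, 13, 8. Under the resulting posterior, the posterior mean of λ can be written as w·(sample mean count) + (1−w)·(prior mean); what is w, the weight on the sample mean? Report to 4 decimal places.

0.9211

With a Gamma(shape α, rate β) prior, the Poisson likelihood is conjugate: the posterior is Gamma(α + ΣXᵢ, β + n).
Posterior mean = (α₀+S)/(β₀+n) = [n/(β₀+n)]·(S/n) + [β₀/(β₀+n)]·(α₀/β₀), so only n and β₀ enter the weight.
Weight on data w = n/(β₀+n) = 7/(0.6+7) = 7/7.6 = 0.9211.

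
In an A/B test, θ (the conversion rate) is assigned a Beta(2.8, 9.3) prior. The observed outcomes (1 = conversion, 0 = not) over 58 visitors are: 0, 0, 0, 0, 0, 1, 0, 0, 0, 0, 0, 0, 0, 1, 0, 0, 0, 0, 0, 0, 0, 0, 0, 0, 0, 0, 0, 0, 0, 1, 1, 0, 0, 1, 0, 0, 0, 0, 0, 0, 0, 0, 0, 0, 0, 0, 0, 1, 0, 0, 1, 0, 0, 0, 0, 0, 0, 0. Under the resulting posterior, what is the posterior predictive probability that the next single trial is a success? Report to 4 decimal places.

The Beta prior is conjugate to a Binomial/Bernoulli likelihood; the update adds successes to α and failures to β.
Posterior: Beta(α+k, β+n−k) = Beta(2.8+7, 9.3+51) = Beta(9.8, 60.3).
For a single future Bernoulli trial, P(success | data) = α/(α+β) = 0.1398.

0.1398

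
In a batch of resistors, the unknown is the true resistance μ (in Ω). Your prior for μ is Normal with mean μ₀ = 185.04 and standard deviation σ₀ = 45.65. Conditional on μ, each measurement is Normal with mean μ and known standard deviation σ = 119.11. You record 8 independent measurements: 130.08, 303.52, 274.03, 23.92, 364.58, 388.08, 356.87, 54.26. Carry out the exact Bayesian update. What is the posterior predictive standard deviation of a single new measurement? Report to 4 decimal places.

123.0661

For Normal data with known variance σ², a Normal(μ₀, σ₀²) prior on μ is conjugate. Posterior precision = 1/σ₀² + n/σ²; posterior mean is the precision-weighted average of μ₀ and x̄.
σ₀² = 45.65² = 2083.9225, σ² = 119.11² = 14187.1921; σ² + n·σ₀² = 14187.1921 + 8·2083.9225 = 30858.5721.
Posterior precision = 1/σ₀² + n/σ² = 1/2083.9225 + 8/14187.1921 = (σ² + n·σ₀²)/(σ₀²σ²) = 30858.5721/(2083.9225·14187.1921); posterior variance σₙ² = σ₀²σ²/(σ² + n·σ₀²) = 2083.9225·14187.1921/30858.5721 = 958.080910.
Predictive variance for one new observation = σₙ² + σ² = 2083.9225·14187.1921/30858.5721 + 14187.1921 = σ²·(σ₀² + 30858.5721)/30858.5721 = 14187.1921·32942.4946/30858.5721 = 15145.273010; SD = √(14187.1921·32942.4946/30858.5721) = 123.0661.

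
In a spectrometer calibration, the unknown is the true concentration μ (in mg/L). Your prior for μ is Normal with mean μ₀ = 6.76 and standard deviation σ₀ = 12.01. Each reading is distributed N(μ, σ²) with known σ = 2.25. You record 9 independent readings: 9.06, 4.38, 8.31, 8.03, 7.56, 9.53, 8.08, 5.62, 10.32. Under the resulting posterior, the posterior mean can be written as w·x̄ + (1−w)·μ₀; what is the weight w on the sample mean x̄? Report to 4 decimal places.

0.9961

For Normal data with known variance σ², a Normal(μ₀, σ₀²) prior on μ is conjugate. Posterior precision = 1/σ₀² + n/σ²; posterior mean is the precision-weighted average of μ₀ and x̄.
σ₀² = 12.01² = 144.2401, σ² = 2.25² = 5.0625. Prior precision 1/σ₀² = 1/144.2401; data precision n/σ² = 9/5.0625.
w = (n/σ²)/(1/σ₀² + n/σ²) = n·σ₀²/(σ² + n·σ₀²) = 9·144.2401/(5.0625 + 9·144.2401) = 1298.1609/1303.2234 = 0.9961.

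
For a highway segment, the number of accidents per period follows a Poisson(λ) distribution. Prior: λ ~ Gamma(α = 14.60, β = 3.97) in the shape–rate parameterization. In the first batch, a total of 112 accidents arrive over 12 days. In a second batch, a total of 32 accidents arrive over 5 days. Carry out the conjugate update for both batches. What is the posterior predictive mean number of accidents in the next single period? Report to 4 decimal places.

7.5632

With a Gamma(shape α, rate β) prior, the Poisson likelihood is conjugate: the posterior is Gamma(α + ΣXᵢ, β + n).
After batch 1: Gamma(α+S, β+n) = Gamma(14.60+112, 3.97+12) = Gamma(126.60, 15.97).
After batch 2: Gamma(α+S, β+n) = Gamma(126.60+32, 15.97+5) = Gamma(158.60, 20.97).
The predictive distribution for one future period is NegBinom with mean α/β = 7.5632.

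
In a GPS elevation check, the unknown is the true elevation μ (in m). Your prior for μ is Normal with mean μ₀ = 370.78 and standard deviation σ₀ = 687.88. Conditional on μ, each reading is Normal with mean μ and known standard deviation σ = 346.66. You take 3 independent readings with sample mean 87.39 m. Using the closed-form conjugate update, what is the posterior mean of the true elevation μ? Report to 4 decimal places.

For Normal data with known variance σ², a Normal(μ₀, σ₀²) prior on μ is conjugate. Posterior precision = 1/σ₀² + n/σ²; posterior mean is the precision-weighted average of μ₀ and x̄.
n·x̄ = 3·87.39 = 262.17.
σ₀² = 687.88² = 473178.8944, σ² = 346.66² = 120173.1556; σ² + n·σ₀² = 120173.1556 + 3·473178.8944 = 1539709.8388.
Posterior mean = (μ₀/σ₀² + n·x̄/σ²)/(1/σ₀² + n/σ²) = (σ²·μ₀ + σ₀²·n·x̄)/(σ² + n·σ₀²) = (120173.1556·370.78 + 473178.8944·262.17)/1539709.8388 = 168611113.378216/1539709.8388 = 109.5084.

109.5084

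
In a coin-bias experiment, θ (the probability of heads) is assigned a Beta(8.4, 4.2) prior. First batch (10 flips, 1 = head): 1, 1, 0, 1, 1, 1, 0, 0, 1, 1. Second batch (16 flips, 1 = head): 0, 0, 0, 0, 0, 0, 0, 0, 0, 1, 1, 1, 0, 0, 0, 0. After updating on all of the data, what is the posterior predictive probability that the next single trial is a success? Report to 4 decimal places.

The Beta prior is conjugate to a Binomial/Bernoulli likelihood; the update adds successes to α and failures to β.
After batch 1: Beta(8.4+7, 4.2+3) = Beta(15.4, 7.2).
After batch 2: Beta(15.4+3, 7.2+13) = Beta(18.4, 20.2).
For a single future Bernoulli trial, P(success | data) = α/(α+β) = 0.4767.

0.4767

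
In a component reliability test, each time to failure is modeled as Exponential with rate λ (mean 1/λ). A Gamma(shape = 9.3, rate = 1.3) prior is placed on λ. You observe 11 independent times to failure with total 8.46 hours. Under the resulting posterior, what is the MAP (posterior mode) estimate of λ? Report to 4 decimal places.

1.9775

With a Gamma(shape α, rate β) prior on the exponential rate λ, the posterior after n observations with total T = Σxᵢ is Gamma(α+n, β+T).
Posterior: Gamma(9.3+11, 1.3+8.46) = Gamma(20.3, 9.76).
Mode = (α−1)/β = 1.9775.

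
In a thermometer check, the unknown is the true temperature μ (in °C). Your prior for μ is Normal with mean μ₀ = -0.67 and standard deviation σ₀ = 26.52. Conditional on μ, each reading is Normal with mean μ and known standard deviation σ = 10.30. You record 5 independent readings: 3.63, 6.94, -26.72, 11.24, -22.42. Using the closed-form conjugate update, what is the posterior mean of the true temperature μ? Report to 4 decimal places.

-5.3255

For Normal data with known variance σ², a Normal(μ₀, σ₀²) prior on μ is conjugate. Posterior precision = 1/σ₀² + n/σ²; posterior mean is the precision-weighted average of μ₀ and x̄.
Σxᵢ = 3.63 + 6.94 + (-26.72) + 11.24 + (-22.42) = -27.33, so n·x̄ = -27.33.
σ₀² = 26.52² = 703.3104, σ² = 10.30² = 106.09; σ² + n·σ₀² = 106.09 + 5·703.3104 = 3622.642.
Posterior mean = (μ₀/σ₀² + n·x̄/σ²)/(1/σ₀² + n/σ²) = (σ²·μ₀ + σ₀²·n·x̄)/(σ² + n·σ₀²) = (106.09·(-0.67) + 703.3104·(-27.33))/3622.642 = -19292.553532/3622.642 = -5.3255.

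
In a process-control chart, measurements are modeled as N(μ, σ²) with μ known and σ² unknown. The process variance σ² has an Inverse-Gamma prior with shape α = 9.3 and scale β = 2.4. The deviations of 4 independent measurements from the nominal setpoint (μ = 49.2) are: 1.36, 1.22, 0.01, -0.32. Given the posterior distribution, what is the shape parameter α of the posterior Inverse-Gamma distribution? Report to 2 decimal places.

With known mean μ and an Inverse-Gamma(α, β) prior on σ², the Normal likelihood is conjugate: posterior is Inv-Gamma(α + n/2, β + Σ(xᵢ−μ)²/2).
Σ(xᵢ−μ)² = (1.36)² + (1.22)² + (0.01)² + (-0.32)² = 3.4405.
Posterior: Inv-Gamma(9.3 + 4/2, 2.4 + 3.4405/2) = Inv-Gamma(11.30, 4.12025).
Posterior α = 11.30.

11.30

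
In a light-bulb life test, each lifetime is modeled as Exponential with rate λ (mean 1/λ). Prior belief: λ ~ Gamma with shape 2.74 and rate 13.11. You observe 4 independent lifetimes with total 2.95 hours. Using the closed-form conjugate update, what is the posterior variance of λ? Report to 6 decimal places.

0.026132

With a Gamma(shape α, rate β) prior on the exponential rate λ, the posterior after n observations with total T = Σxᵢ is Gamma(α+n, β+T).
Posterior: Gamma(2.74+4, 13.11+2.95) = Gamma(6.74, 16.06).
Var = α/β² = 0.026132.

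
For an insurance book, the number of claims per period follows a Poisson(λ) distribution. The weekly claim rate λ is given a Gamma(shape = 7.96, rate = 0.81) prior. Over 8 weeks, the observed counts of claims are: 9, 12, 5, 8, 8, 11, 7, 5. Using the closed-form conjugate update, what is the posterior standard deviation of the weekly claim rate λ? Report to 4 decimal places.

With a Gamma(shape α, rate β) prior, the Poisson likelihood is conjugate: the posterior is Gamma(α + ΣXᵢ, β + n).
Sum of counts S = 65 over n = 8 weeks.
Posterior: Gamma(α+S, β+n) = Gamma(7.96+65, 0.81+8) = Gamma(72.96, 8.81).
SD = √α/β = √72.96/8.81 = 0.9695.

0.9695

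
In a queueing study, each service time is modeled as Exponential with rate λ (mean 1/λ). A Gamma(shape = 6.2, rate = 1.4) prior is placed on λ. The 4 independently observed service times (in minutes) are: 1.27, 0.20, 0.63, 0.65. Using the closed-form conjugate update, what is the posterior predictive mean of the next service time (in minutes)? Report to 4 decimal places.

With a Gamma(shape α, rate β) prior on the exponential rate λ, the posterior after n observations with total T = Σxᵢ is Gamma(α+n, β+T).
Sum of observations T = 2.75 minutes; n = 4.
Posterior: Gamma(6.2+4, 1.4+2.75) = Gamma(10.2, 4.15).
The predictive distribution for the next observation is Lomax; its mean is β/(α−1) = 4.15/9.2 = 0.4511.

0.4511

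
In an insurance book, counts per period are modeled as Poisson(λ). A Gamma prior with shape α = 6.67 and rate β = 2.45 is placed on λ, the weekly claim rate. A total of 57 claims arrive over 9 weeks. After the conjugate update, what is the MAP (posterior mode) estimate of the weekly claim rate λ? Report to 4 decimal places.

With a Gamma(shape α, rate β) prior, the Poisson likelihood is conjugate: the posterior is Gamma(α + ΣXᵢ, β + n).
Posterior: Gamma(α+S, β+n) = Gamma(6.67+57, 2.45+9) = Gamma(63.67, 11.45).
Mode of Gamma(α,β) for α≥1 is (α−1)/β = 62.67/11.45 = 5.4734.

5.4734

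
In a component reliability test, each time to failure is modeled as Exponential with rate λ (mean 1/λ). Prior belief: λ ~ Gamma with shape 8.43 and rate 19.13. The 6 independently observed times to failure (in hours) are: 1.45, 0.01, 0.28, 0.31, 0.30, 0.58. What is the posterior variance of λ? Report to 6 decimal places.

0.029652

With a Gamma(shape α, rate β) prior on the exponential rate λ, the posterior after n observations with total T = Σxᵢ is Gamma(α+n, β+T).
Sum of observations T = 2.93 hours; n = 6.
Posterior: Gamma(8.43+6, 19.13+2.93) = Gamma(14.43, 22.06).
Var = α/β² = 0.029652.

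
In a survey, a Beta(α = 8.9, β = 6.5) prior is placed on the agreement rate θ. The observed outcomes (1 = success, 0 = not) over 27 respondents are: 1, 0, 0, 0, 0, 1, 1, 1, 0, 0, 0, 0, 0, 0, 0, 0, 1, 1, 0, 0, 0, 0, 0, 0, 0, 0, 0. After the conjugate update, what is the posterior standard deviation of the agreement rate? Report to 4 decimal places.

The Beta prior is conjugate to a Binomial/Bernoulli likelihood; the update adds successes to α and failures to β.
Posterior: Beta(α+k, β+n−k) = Beta(8.9+6, 6.5+21) = Beta(14.9, 27.5).
Var = αβ/((α+β)²(α+β+1)) = 14.9·27.5/(42.4²·43.4) = 0.00525167; SD = √0.00525167 = 0.0725.

0.0725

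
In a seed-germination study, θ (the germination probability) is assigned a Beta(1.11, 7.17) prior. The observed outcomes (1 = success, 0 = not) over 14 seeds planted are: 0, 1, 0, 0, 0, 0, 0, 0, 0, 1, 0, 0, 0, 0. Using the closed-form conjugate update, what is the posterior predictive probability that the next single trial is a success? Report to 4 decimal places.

The Beta prior is conjugate to a Binomial/Bernoulli likelihood; the update adds successes to α and failures to β.
Posterior: Beta(α+k, β+n−k) = Beta(1.11+2, 7.17+12) = Beta(3.11, 19.17).
For a single future Bernoulli trial, P(success | data) = α/(α+β) = 0.1396.

0.1396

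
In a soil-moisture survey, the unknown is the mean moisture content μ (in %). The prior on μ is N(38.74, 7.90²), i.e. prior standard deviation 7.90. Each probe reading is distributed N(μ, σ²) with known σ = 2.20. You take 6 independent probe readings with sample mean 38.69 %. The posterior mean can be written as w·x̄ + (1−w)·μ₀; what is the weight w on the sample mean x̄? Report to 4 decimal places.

For Normal data with known variance σ², a Normal(μ₀, σ₀²) prior on μ is conjugate. Posterior precision = 1/σ₀² + n/σ²; posterior mean is the precision-weighted average of μ₀ and x̄.
σ₀² = 7.90² = 62.41, σ² = 2.20² = 4.84. Prior precision 1/σ₀² = 1/62.41; data precision n/σ² = 6/4.84.
w = (n/σ²)/(1/σ₀² + n/σ²) = n·σ₀²/(σ² + n·σ₀²) = 6·62.41/(4.84 + 6·62.41) = 374.46/379.3 = 0.9872.

0.9872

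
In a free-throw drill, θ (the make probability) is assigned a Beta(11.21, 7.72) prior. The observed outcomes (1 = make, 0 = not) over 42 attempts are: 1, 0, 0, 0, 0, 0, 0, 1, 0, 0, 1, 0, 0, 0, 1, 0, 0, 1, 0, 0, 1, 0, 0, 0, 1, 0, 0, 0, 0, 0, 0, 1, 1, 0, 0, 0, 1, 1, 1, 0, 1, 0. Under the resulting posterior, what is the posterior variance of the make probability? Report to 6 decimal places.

0.003867

The Beta prior is conjugate to a Binomial/Bernoulli likelihood; the update adds successes to α and failures to β.
Posterior: Beta(α+k, β+n−k) = Beta(11.21+13, 7.72+29) = Beta(24.21, 36.72).
Var = αβ/((α+β)²(α+β+1)) = 24.21·36.72/(60.93²·61.93) = 0.003867.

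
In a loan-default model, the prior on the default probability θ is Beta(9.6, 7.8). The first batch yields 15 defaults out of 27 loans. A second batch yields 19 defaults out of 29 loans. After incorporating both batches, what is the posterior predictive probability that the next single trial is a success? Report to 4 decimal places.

The Beta prior is conjugate to a Binomial/Bernoulli likelihood; the update adds successes to α and failures to β.
After batch 1: Beta(9.6+15, 7.8+12) = Beta(24.6, 19.8).
After batch 2: Beta(24.6+19, 19.8+10) = Beta(43.6, 29.8).
For a single future Bernoulli trial, P(success | data) = α/(α+β) = 0.5940.

0.5940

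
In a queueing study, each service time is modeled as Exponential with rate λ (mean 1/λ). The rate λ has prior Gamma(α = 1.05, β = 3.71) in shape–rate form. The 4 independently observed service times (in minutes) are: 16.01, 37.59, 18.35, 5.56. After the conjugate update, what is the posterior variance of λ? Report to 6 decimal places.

0.000766

With a Gamma(shape α, rate β) prior on the exponential rate λ, the posterior after n observations with total T = Σxᵢ is Gamma(α+n, β+T).
Sum of observations T = 77.51 minutes; n = 4.
Posterior: Gamma(1.05+4, 3.71+77.51) = Gamma(5.05, 81.22).
Var = α/β² = 0.000766.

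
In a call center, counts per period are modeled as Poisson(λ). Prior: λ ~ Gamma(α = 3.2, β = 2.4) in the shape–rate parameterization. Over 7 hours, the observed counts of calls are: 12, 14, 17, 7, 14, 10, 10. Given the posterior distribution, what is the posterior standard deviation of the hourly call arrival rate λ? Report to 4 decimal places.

With a Gamma(shape α, rate β) prior, the Poisson likelihood is conjugate: the posterior is Gamma(α + ΣXᵢ, β + n).
Sum of counts S = 84 over n = 7 hours.
Posterior: Gamma(α+S, β+n) = Gamma(3.2+84, 2.4+7) = Gamma(87.2, 9.4).
SD = √α/β = √87.2/9.4 = 0.9934.

0.9934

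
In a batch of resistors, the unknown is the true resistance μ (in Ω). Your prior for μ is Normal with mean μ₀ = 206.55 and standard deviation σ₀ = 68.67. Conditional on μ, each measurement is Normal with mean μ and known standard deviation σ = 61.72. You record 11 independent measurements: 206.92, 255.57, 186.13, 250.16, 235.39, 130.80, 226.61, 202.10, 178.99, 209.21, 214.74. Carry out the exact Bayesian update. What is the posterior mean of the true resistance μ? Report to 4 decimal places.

208.6308

For Normal data with known variance σ², a Normal(μ₀, σ₀²) prior on μ is conjugate. Posterior precision = 1/σ₀² + n/σ²; posterior mean is the precision-weighted average of μ₀ and x̄.
Σxᵢ = 206.92 + 255.57 + 186.13 + 250.16 + 235.39 + 130.80 + 226.61 + 202.10 + 178.99 + 209.21 + 214.74 = 2296.62, so n·x̄ = 2296.62.
σ₀² = 68.67² = 4715.5689, σ² = 61.72² = 3809.3584; σ² + n·σ₀² = 3809.3584 + 11·4715.5689 = 55680.6163.
Posterior mean = (μ₀/σ₀² + n·x̄/σ²)/(1/σ₀² + n/σ²) = (σ²·μ₀ + σ₀²·n·x̄)/(σ² + n·σ₀²) = (3809.3584·206.55 + 4715.5689·2296.62)/55680.6163 = 11616692.824638/55680.6163 = 208.6308.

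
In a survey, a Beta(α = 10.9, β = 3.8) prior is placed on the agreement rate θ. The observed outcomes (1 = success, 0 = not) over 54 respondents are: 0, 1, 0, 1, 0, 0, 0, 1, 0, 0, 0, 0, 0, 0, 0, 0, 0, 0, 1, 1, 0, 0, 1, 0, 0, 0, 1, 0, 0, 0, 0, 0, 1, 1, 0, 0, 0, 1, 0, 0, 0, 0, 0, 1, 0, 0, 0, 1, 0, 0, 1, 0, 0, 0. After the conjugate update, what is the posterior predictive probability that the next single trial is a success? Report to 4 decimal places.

0.3479

The Beta prior is conjugate to a Binomial/Bernoulli likelihood; the update adds successes to α and failures to β.
Posterior: Beta(α+k, β+n−k) = Beta(10.9+13, 3.8+41) = Beta(23.9, 44.8).
For a single future Bernoulli trial, P(success | data) = α/(α+β) = 0.3479.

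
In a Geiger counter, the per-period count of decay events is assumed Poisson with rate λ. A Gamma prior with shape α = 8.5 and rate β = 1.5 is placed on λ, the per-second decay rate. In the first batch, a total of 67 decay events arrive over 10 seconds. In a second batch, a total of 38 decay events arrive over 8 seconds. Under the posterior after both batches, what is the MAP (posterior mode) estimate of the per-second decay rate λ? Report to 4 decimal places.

With a Gamma(shape α, rate β) prior, the Poisson likelihood is conjugate: the posterior is Gamma(α + ΣXᵢ, β + n).
After batch 1: Gamma(α+S, β+n) = Gamma(8.5+67, 1.5+10) = Gamma(75.5, 11.5).
After batch 2: Gamma(α+S, β+n) = Gamma(75.5+38, 11.5+8) = Gamma(113.5, 19.5).
Mode of Gamma(α,β) for α≥1 is (α−1)/β = 112.5/19.5 = 5.7692.

5.7692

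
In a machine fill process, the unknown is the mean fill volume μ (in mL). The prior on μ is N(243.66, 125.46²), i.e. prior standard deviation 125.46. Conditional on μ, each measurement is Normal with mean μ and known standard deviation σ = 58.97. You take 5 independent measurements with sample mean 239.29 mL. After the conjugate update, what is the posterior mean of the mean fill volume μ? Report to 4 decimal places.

239.4749

For Normal data with known variance σ², a Normal(μ₀, σ₀²) prior on μ is conjugate. Posterior precision = 1/σ₀² + n/σ²; posterior mean is the precision-weighted average of μ₀ and x̄.
n·x̄ = 5·239.29 = 1196.45.
σ₀² = 125.46² = 15740.2116, σ² = 58.97² = 3477.4609; σ² + n·σ₀² = 3477.4609 + 5·15740.2116 = 82178.5189.
Posterior mean = (μ₀/σ₀² + n·x̄/σ²)/(1/σ₀² + n/σ²) = (σ²·μ₀ + σ₀²·n·x̄)/(σ² + n·σ₀²) = (3477.4609·243.66 + 15740.2116·1196.45)/82178.5189 = 19679694.291714/82178.5189 = 239.4749.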